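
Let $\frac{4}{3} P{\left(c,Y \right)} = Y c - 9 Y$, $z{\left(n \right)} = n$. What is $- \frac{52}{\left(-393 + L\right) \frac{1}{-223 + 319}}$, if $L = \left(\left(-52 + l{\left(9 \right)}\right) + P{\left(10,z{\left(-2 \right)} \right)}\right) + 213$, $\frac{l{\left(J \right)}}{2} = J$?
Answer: $\frac{9984}{431} \approx 23.165$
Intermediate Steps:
$l{\left(J \right)} = 2 J$
$P{\left(c,Y \right)} = - \frac{27 Y}{4} + \frac{3 Y c}{4}$ ($P{\left(c,Y \right)} = \frac{3 \left(Y c - 9 Y\right)}{4} = \frac{3 \left(- 9 Y + Y c\right)}{4} = - \frac{27 Y}{4} + \frac{3 Y c}{4}$)
$L = \frac{355}{2}$ ($L = \left(\left(-52 + 2 \cdot 9\right) + \frac{3}{4} \left(-2\right) \left(-9 + 10\right)\right) + 213 = \left(\left(-52 + 18\right) + \frac{3}{4} \left(-2\right) 1\right) + 213 = \left(-34 - \frac{3}{2}\right) + 213 = - \frac{71}{2} + 213 = \frac{355}{2} \approx 177.5$)
$- \frac{52}{\left(-393 + L\right) \frac{1}{-223 + 319}} = - \frac{52}{\left(-393 + \frac{355}{2}\right) \frac{1}{-223 + 319}} = - \frac{52}{\left(- \frac{431}{2}\right) \frac{1}{96}} = - \frac{52}{- \frac{431}{192}} = \left(-52\right) \left(- \frac{192}{431}\right) = \frac{9984}{431}$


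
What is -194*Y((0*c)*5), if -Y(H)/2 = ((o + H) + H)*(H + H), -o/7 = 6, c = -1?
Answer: 0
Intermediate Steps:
o = -42 (o = -7*6 = -42)
Y(H) = -4*H*(-42 + 2*H) (Y(H) = -2*((-42 + H) + H)*(H + H) = -2*(-42 + 2*H)*2*H = -4*H*(-42 + 2*H))
-194*Y((0*c)*5) = -1552*(0*(-1))*5*(21 - 0*(-1)*5) = -1552*0*5*(21 - 0*5) = -1552*0*(21 - 1*0) = -1552*0*(21 + 0) = -1552*0*21 = -194*0 = 0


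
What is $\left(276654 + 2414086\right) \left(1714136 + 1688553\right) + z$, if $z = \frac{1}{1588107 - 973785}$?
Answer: $\frac{5624579511464794921}{614322} \approx 9.1557 \cdot 10^{12}$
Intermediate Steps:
$z = \frac{1}{614322} \approx 1.6278 \cdot 10^{-6}$
$\left(276654 + 2414086\right) \left(1714136 + 1688553\right) + z = \left(276654 + 2414086\right) \left(1714136 + 1688553\right) + \frac{1}{614322} = 2690740 \cdot 3402689 + \frac{1}{614322} = 9155751399860 + \frac{1}{614322} = \frac{5624579511464794921}{614322}$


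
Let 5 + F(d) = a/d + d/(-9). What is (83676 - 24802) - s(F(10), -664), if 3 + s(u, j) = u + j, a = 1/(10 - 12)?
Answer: 10718489/180 ≈ 59547.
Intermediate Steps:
a = -½ (a = 1/(-2) = -½ ≈ -0.50000)
F(d) = -5 - 1/(2*d) - d/9 (F(d) = -5 + (-1/(2*d) + d/(-9)) = -5 + (-1/(2*d) + d*(-⅑)) = -5 + (-1/(2*d) - d/9) = -5 - 1/(2*d) - d/9)
s(u, j) = -3 + j + u (s(u, j) = -3 + (u + j) = -3 + (j + u) = -3 + j + u)
(83676 - 24802) - s(F(10), -664) = (83676 - 24802) - (-3 - 664 + (-5 - ½/10 - ⅑*10)) = 58874 - (-3 - 664 + (-5 - ½*⅒ - 10/9)) = 58874 - (-3 - 664 + (-5 - 1/20 - 10/9)) = 58874 - (-3 - 664 - 1109/180) = 58874 - 1*(-121169/180) = 58874 + 121169/180 = 10718489/180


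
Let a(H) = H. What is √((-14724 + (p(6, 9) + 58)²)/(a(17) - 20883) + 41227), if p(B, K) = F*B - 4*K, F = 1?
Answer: 3*√498614238557/10433 ≈ 203.05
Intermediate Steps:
p(B, K) = B - 4*K (p(B, K) = 1*B - 4*K = B - 4*K)
√((-14724 + (p(6, 9) + 58)²)/(a(17) - 20883) + 41227) = √((-14724 + ((6 - 4*9) + 58)²)/(17 - 20883) + 41227) = √((-14724 + ((6 - 36) + 58)²)/(-20866) + 41227) = √((-14724 + (-30 + 58)²)*(-1/20866) + 41227) = √((-14724 + 28²)*(-1/20866) + 41227) = √((-14724 + 784)*(-1/20866) + 41227) = √(-13940*(-1/20866) + 41227) = √(6970/10433 + 41227) = √(430128261/10433) = 3*√498614238557/10433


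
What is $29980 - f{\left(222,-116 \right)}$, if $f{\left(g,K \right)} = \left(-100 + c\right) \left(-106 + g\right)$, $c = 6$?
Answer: $40884$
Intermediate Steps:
$f{\left(g,K \right)} = 9964 - 94 g$ ($f{\left(g,K \right)} = \left(-100 + 6\right) \left(-106 + g\right) = - 94 \left(-106 + g\right) = 9964 - 94 g$)
$29980 - f{\left(222,-116 \right)} = 29980 - \left(9964 - 20868\right) = 29980 - -10904 = 29980 + 10904 = 40884$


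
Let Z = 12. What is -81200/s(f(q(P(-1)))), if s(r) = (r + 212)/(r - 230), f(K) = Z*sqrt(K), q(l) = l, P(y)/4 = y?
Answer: 48906760/569 - 10767120*I/569 ≈ 85952.0 - 18923.0*I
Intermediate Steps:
P(y) = 4*y
f(K) = 12*sqrt(K)
s(r) = (212 + r)/(-230 + r)
-81200/s(f(q(P(-1)))) = -81200*(-230 + 12*sqrt(4*(-1)))/(212 + 12*sqrt(4*(-1))) = -81200*(-230 + 12*sqrt(-4))/(212 + 12*sqrt(-4)) = -81200*(-230 + 12*(2*I))/(212 + 12*(2*I)) = -81200*(-230 + 24*I)*(212 - 24*I)/45520 = -1015*(-230 + 24*I)*(212 - 24*I)/569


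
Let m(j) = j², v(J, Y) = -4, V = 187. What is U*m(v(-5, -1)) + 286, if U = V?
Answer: 3278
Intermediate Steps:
U = 187
U*m(v(-5, -1)) + 286 = 187*(-4)² + 286 = 187*16 + 286 = 2992 + 286 = 3278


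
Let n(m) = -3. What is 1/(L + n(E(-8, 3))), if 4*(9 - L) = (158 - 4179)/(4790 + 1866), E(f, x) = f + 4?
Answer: 26624/163765 ≈ 0.16257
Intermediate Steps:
E(f, x) = 4 + f
L = 243637/26624 (L = 9 - (158 - 4179)/(4*(4790 + 1866)) = 9 - (-4021)/(4*6656) = 9 - 1/4*(-4021/6656) = 9 + 4021/26624 = 243637/26624 ≈ 9.1510)
1/(L + n(E(-8, 3))) = 1/(243637/26624 - 3) = 1/(163765/26624) = 26624/163765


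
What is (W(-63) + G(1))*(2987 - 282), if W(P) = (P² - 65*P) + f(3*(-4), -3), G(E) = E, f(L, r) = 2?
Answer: 21821235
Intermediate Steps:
W(P) = 2 + P² - 65*P (W(P) = (P² - 65*P) + 2 = 2 + P² - 65*P)
(W(-63) + G(1))*(2987 - 282) = ((2 + (-63)² - 65*(-63)) + 1)*(2987 - 282) = ((2 + 3969 + 4095) + 1)*2705 = (8066 + 1)*2705 = 8067*2705 = 21821235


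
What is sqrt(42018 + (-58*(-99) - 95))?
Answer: sqrt(47665) ≈ 218.32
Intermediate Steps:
sqrt(42018 + (-58*(-99) - 95)) = sqrt(42018 + (5742 - 95)) = sqrt(42018 + 5647) = sqrt(47665)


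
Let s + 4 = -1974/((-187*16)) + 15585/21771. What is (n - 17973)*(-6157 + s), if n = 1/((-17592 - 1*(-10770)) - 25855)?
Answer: 19637025468257919793/177378467772 ≈ 1.1071e+8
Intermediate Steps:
s = -28491509/10856472 (s = -4 + (-1974/((-187*16)) + 15585/21771) = -4 + (-1974/(-2992) + 15585*(1/21771)) = -4 + (-1974*(-1/2992) + 5195/7257) = -4 + (987/1496 + 5195/7257) = -4 + 14934379/10856472 = -28491509/10856472 ≈ -2.6244)
n = -1/32677 (n = 1/((-17592 + 10770) - 25855) = 1/(-6822 - 25855) = 1/(-32677) = -1/32677 ≈ -3.0603e-5)
(n - 17973)*(-6157 + s) = (-1/32677 - 17973)*(-6157 - 28491509/10856472) = -587303722/32677*(-66871789613/10856472) = 19637025468257919793/177378467772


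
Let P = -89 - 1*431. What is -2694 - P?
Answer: -2174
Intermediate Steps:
P = -520 (P = -89 - 431 = -520)
-2694 - P = -2694 - 1*(-520) = -2694 + 520 = -2174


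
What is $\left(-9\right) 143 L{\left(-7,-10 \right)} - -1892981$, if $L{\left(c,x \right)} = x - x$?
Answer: $1892981$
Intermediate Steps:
$L{\left(c,x \right)} = 0$
$\left(-9\right) 143 L{\left(-7,-10 \right)} - -1892981 = \left(-9\right) 143 \cdot 0 - -1892981 = \left(-1287\right) 0 + 1892981 = 0 + 1892981 = 1892981$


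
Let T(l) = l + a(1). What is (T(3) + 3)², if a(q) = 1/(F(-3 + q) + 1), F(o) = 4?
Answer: 961/25 ≈ 38.440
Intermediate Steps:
a(q) = ⅕ (a(q) = 1/(4 + 1) = 1/5 = ⅕)
T(l) = ⅕ + l (T(l) = l + ⅕ = ⅕ + l)
(T(3) + 3)² = ((⅕ + 3) + 3)² = (16/5 + 3)² = (31/5)² = 961/25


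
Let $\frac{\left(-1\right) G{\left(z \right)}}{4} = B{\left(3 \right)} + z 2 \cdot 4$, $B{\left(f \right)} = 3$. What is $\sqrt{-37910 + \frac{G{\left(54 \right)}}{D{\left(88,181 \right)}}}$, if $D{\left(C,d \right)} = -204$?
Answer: $\frac{55 i \sqrt{3621}}{17} \approx 194.68 i$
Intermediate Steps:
$G{\left(z \right)} = -12 - 32 z$ ($G{\left(z \right)} = - 4 \left(3 + z 2 \cdot 4\right) = - 4 \left(3 + 2 z 4\right) = - 4 \left(3 + 8 z\right) = -12 - 32 z$)
$\sqrt{-37910 + \frac{G{\left(54 \right)}}{D{\left(88,181 \right)}}} = \sqrt{-37910 + \frac{-12 - 1728}{-204}} = \sqrt{-37910 + \left(-12 - 1728\right) \left(- \frac{1}{204}\right)} = \sqrt{-37910 - - \frac{145}{17}} = \sqrt{-37910 + \frac{145}{17}} = \sqrt{- \frac{644325}{17}} = \frac{55 i \sqrt{3621}}{17}$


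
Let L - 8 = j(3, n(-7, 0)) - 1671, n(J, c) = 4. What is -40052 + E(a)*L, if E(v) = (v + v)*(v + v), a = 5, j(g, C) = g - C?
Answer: -206452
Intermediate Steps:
E(v) = 4*v**2 (E(v) = (2*v)*(2*v) = 4*v**2)
L = -1664 (L = 8 + ((3 - 1*4) - 1671) = 8 + ((3 - 4) - 1671) = 8 + (-1 - 1671) = 8 - 1672 = -1664)
-40052 + E(a)*L = -40052 + (4*5**2)*(-1664) = -40052 + (4*25)*(-1664) = -40052 + 100*(-1664) = -40052 - 166400 = -206452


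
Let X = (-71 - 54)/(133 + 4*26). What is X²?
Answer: 15625/56169 ≈ 0.27818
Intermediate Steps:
X = -125/237 (X = -125/(133 + 104) = -125/237 ≈ -0.52743)
X² = (-125/237)² = 15625/56169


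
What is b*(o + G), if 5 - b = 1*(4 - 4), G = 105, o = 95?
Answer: 1000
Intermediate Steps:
b = 5 (b = 5 - (4 - 4) = 5 - 0 = 5 - 1*0 = 5 + 0 = 5)
b*(o + G) = 5*(95 + 105) = 5*200 = 1000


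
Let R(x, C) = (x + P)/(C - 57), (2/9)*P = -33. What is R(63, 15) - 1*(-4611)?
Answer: 129165/28 ≈ 4613.0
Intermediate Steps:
P = -297/2 (P = (9/2)*(-33) = -297/2 ≈ -148.50)
R(x, C) = (-297/2 + x)/(-57 + C) (R(x, C) = (x - 297/2)/(C - 57) = (-297/2 + x)/(-57 + C))
R(63, 15) - 1*(-4611) = (-297/2 + 63)/(-57 + 15) - 1*(-4611) = -171/2/(-42) + 4611 = -1/42*(-171/2) + 4611 = 57/28 + 4611 = 129165/28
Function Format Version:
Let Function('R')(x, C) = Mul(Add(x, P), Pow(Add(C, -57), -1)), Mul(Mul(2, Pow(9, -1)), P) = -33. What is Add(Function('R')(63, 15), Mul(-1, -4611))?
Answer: Rational(129165, 28) ≈ 4613.0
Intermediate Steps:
P = Rational(-297, 2) (P = Mul(Rational(9, 2), -33) = Rational(-297, 2) ≈ -148.50)
Function('R')(x, C) = Mul(Pow(Add(-57, C), -1), Add(Rational(-297, 2), x)) (Function('R')(x, C) = Mul(Add(x, Rational(-297, 2)), Pow(Add(C, -57), -1)) = Mul(Add(Rational(-297, 2), x), Pow(Add(-57, C), -1)) = Mul(Pow(Add(-57, C), -1), Add(Rational(-297, 2), x)))
Add(Function('R')(63, 15), Mul(-1, -4611)) = Add(Mul(Pow(Add(-57, 15), -1), Add(Rational(-297, 2), 63)), Mul(-1, -4611)) = Add(Mul(Pow(-42, -1), Rational(-171, 2)), 4611) = Add(Mul(Rational(-1, 42), Rational(-171, 2)), 4611) = Add(Rational(57, 28), 4611) = Rational(129165, 28)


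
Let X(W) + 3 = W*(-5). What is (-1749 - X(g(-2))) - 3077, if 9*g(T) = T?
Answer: -43417/9 ≈ -4824.1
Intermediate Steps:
g(T) = T/9
X(W) = -3 - 5*W (X(W) = -3 + W*(-5) = -3 - 5*W)
(-1749 - X(g(-2))) - 3077 = (-1749 - (-3 - 5*(-2)/9)) - 3077 = (-1749 - (-3 - 5*(-2/9))) - 3077 = (-1749 - (-3 + 10/9)) - 3077 = (-1749 - 1*(-17/9)) - 3077 = (-1749 + 17/9) - 3077 = -15724/9 - 3077 = -43417/9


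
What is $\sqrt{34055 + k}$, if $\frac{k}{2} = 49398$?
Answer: $\sqrt{132851} \approx 364.49$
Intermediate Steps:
$k = 98796$ ($k = 2 \cdot 49398 = 98796$)
$\sqrt{34055 + k} = \sqrt{34055 + 98796} = \sqrt{132851}$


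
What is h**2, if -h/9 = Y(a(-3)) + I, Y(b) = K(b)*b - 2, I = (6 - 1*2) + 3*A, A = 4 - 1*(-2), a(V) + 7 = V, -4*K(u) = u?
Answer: 2025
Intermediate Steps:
K(u) = -u/4
a(V) = -7 + V
A = 6 (A = 4 + 2 = 6)
I = 22 (I = (6 - 1*2) + 3*6 = (6 - 2) + 18 = 4 + 18 = 22)
Y(b) = -2 - b**2/4 (Y(b) = (-b/4)*b - 2 = -b**2/4 - 2 = -2 - b**2/4)
h = 45 (h = -9*((-2 - (-7 - 3)**2/4) + 22) = -9*((-2 - 1/4*(-10)**2) + 22) = -9*((-2 - 1/4*100) + 22) = -9*((-2 - 25) + 22) = -9*(-27 + 22) = -9*(-5) = 45)
h**2 = 45**2 = 2025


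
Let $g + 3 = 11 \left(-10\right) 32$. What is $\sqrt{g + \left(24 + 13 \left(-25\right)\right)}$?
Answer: $4 i \sqrt{239} \approx 61.839 i$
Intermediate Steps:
$g = -3523$ ($g = -3 + 11 \left(-10\right) 32 = -3 - 3520 = -3523$)
$\sqrt{g + \left(24 + 13 \left(-25\right)\right)} = \sqrt{-3523 + \left(24 + 13 \left(-25\right)\right)} = \sqrt{-3523 + \left(24 - 325\right)} = \sqrt{-3523 - 301} = \sqrt{-3824} = 4 i \sqrt{239}$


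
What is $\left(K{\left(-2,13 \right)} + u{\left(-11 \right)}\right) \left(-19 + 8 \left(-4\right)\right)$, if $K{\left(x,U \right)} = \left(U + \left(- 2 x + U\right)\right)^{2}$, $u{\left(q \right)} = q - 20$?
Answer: $-44319$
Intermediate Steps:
$u{\left(q \right)} = -20 + q$ ($u{\left(q \right)} = q - 20 = -20 + q$)
$K{\left(x,U \right)} = \left(- 2 x + 2 U\right)^{2}$ ($K{\left(x,U \right)} = \left(U + \left(U - 2 x\right)\right)^{2} = \left(- 2 x + 2 U\right)^{2}$)
$\left(K{\left(-2,13 \right)} + u{\left(-11 \right)}\right) \left(-19 + 8 \left(-4\right)\right) = \left(4 \left(13 - -2\right)^{2} - 31\right) \left(-19 + 8 \left(-4\right)\right) = \left(4 \left(13 + 2\right)^{2} - 31\right) \left(-19 - 32\right) = \left(4 \cdot 15^{2} - 31\right) \left(-51\right) = \left(4 \cdot 225 - 31\right) \left(-51\right) = \left(900 - 31\right) \left(-51\right) = 869 \left(-51\right) = -44319$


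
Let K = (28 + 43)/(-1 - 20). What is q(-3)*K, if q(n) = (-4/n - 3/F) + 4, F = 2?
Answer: -1633/126 ≈ -12.960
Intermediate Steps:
q(n) = 5/2 - 4/n (q(n) = (-4/n - 3/2) + 4 = (-3/2 - 4/n) + 4 = 5/2 - 4/n)
K = -71/21 (K = 71/(-21) = 71*(-1/21) = -71/21 ≈ -3.3810)
q(-3)*K = (5/2 - 4/(-3))*(-71/21) = (5/2 - 4*(-⅓))*(-71/21) = (5/2 + 4/3)*(-71/21) = (23/6)*(-71/21) = -1633/126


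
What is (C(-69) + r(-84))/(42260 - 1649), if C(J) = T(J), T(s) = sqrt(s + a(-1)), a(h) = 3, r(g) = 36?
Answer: 12/13537 + I*sqrt(66)/40611 ≈ 0.00088646 + 0.00020005*I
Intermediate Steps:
T(s) = sqrt(3 + s) (T(s) = sqrt(s + 3) = sqrt(3 + s))
C(J) = sqrt(3 + J)
(C(-69) + r(-84))/(42260 - 1649) = (sqrt(3 - 69) + 36)/(42260 - 1649) = (sqrt(-66) + 36)/40611 = (I*sqrt(66) + 36)*(1/40611) = (36 + I*sqrt(66))*(1/40611) = 12/13537 + I*sqrt(66)/40611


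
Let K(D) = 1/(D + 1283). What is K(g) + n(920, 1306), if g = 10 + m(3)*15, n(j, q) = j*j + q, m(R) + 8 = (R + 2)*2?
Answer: 1121515039/1323 ≈ 8.4771e+5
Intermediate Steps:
m(R) = -4 + 2*R (m(R) = -8 + (R + 2)*2 = -8 + (2 + R)*2 = -8 + (4 + 2*R) = -4 + 2*R)
n(j, q) = q + j² (n(j, q) = j² + q = q + j²)
g = 40 (g = 10 + (-4 + 2*3)*15 = 10 + (-4 + 6)*15 = 10 + 2*15 = 10 + 30 = 40)
K(D) = 1/(1283 + D)
K(g) + n(920, 1306) = 1/(1283 + 40) + (1306 + 920²) = 1/1323 + (1306 + 846400) = 1/1323 + 847706 = 1121515039/1323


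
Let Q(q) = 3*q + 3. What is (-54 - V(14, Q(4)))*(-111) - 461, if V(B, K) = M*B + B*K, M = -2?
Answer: 25735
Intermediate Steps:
Q(q) = 3 + 3*q
V(B, K) = -2*B + B*K
(-54 - V(14, Q(4)))*(-111) - 461 = (-54 - 14*(-2 + (3 + 3*4)))*(-111) - 461 = (-54 - 14*(-2 + (3 + 12)))*(-111) - 461 = (-54 - 14*(-2 + 15))*(-111) - 461 = (-54 - 14*13)*(-111) - 461 = (-54 - 1*182)*(-111) - 461 = (-54 - 182)*(-111) - 461 = -236*(-111) - 461 = 26196 - 461 = 25735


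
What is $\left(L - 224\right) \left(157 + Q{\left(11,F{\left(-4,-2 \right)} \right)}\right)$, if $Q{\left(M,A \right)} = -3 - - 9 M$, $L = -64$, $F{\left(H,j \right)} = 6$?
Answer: $-72864$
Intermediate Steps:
$Q{\left(M,A \right)} = -3 + 9 M$
$\left(L - 224\right) \left(157 + Q{\left(11,F{\left(-4,-2 \right)} \right)}\right) = \left(-64 - 224\right) \left(157 + \left(-3 + 9 \cdot 11\right)\right) = - 288 \left(157 + \left(-3 + 99\right)\right) = - 288 \left(157 + 96\right) = \left(-288\right) 253 = -72864$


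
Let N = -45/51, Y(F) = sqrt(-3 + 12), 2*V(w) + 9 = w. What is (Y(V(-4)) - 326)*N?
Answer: 285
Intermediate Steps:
V(w) = -9/2 + w/2
Y(F) = 3 (Y(F) = sqrt(9) = 3)
N = -15/17 (N = -45*1/51 = -15/17 ≈ -0.88235)
(Y(V(-4)) - 326)*N = (3 - 326)*(-15/17) = -323*(-15/17) = 285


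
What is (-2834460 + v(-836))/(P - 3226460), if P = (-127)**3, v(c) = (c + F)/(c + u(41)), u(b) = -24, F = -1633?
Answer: 812544377/1512121660 ≈ 0.53735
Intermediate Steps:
v(c) = (-1633 + c)/(-24 + c) (v(c) = (c - 1633)/(c - 24) = (-1633 + c)/(-24 + c))
P = -2048383
(-2834460 + v(-836))/(P - 3226460) = (-2834460 + (-1633 - 836)/(-24 - 836))/(-2048383 - 3226460) = (-2834460 - 2469/(-860))/(-5274843) = (-2834460 - 1/860*(-2469))*(-1/5274843) = (-2834460 + 2469/860)*(-1/5274843) = -2437633131/860*(-1/5274843) = 812544377/1512121660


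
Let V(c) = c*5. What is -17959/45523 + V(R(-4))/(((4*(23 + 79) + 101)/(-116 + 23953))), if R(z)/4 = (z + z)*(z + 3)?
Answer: 173611939029/23171207 ≈ 7492.6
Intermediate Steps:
R(z) = 8*z*(3 + z) (R(z) = 4*((z + z)*(z + 3)) = 4*((2*z)*(3 + z)) = 4*(2*z*(3 + z)) = 8*z*(3 + z))
V(c) = 5*c
-17959/45523 + V(R(-4))/(((4*(23 + 79) + 101)/(-116 + 23953))) = -17959/45523 + (5*(8*(-4)*(3 - 4)))/(((4*(23 + 79) + 101)/(-116 + 23953))) = -17959*1/45523 + (5*(8*(-4)*(-1)))/(((4*102 + 101)/23837)) = -17959/45523 + (5*32)/(((408 + 101)*(1/23837))) = -17959/45523 + 160/((509*(1/23837))) = -17959/45523 + 160/(509/23837) = -17959/45523 + 160*(23837/509) = -17959/45523 + 3813920/509 = 173611939029/23171207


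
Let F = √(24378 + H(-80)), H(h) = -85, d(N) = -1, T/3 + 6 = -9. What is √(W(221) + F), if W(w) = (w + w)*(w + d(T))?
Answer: √(97240 + √24293) ≈ 312.08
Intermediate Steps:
T = -45 (T = -18 + 3*(-9) = -18 - 27 = -45)
W(w) = 2*w*(-1 + w) (W(w) = (w + w)*(w - 1) = (2*w)*(-1 + w) = 2*w*(-1 + w))
F = √24293 (F = √(24378 - 85) = √24293 ≈ 155.86)
√(W(221) + F) = √(2*221*(-1 + 221) + √24293) = √(2*221*220 + √24293) = √(97240 + √24293)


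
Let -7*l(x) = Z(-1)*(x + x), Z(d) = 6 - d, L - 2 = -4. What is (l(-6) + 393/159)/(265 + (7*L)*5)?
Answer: 59/795 ≈ 0.074214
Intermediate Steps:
L = -2 (L = 2 - 4 = -2)
l(x) = -2*x (l(x) = -(6 - 1*(-1))*(x + x)/7 = -(6 + 1)*2*x/7 = -2*x)
(l(-6) + 393/159)/(265 + (7*L)*5) = (-2*(-6) + 393/159)/(265 + (7*(-2))*5) = (12 + 393*(1/159))/(265 - 14*5) = (12 + 131/53)/(265 - 70) = (767/53)/195 = (767/53)*(1/195) = 59/795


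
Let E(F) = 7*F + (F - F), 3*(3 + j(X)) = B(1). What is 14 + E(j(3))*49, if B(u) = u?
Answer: -2702/3 ≈ -900.67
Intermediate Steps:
j(X) = -8/3 (j(X) = -3 + (1/3)*1 = -3 + 1/3 = -8/3)
E(F) = 7*F (E(F) = 7*F + 0 = 7*F)
14 + E(j(3))*49 = 14 + (7*(-8/3))*49 = 14 - 56/3*49 = 14 - 2744/3 = -2702/3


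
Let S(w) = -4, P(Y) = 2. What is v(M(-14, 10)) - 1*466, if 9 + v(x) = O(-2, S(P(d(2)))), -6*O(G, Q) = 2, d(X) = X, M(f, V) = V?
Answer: -1426/3 ≈ -475.33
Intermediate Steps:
O(G, Q) = -1/3 (O(G, Q) = -1/6*2 = -1/3)
v(x) = -28/3 (v(x) = -9 - 1/3 = -28/3)
v(M(-14, 10)) - 1*466 = -28/3 - 1*466 = -28/3 - 466 = -1426/3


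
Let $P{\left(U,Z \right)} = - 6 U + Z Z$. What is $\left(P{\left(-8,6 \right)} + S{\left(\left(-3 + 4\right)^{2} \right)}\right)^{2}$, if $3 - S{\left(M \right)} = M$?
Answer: $7396$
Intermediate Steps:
$P{\left(U,Z \right)} = Z^{2} - 6 U$ ($P{\left(U,Z \right)} = - 6 U + Z^{2} = Z^{2} - 6 U$)
$S{\left(M \right)} = 3 - M$
$\left(P{\left(-8,6 \right)} + S{\left(\left(-3 + 4\right)^{2} \right)}\right)^{2} = \left(\left(6^{2} - -48\right) + \left(3 - \left(-3 + 4\right)^{2}\right)\right)^{2} = \left(\left(36 + 48\right) + \left(3 - 1^{2}\right)\right)^{2} = \left(84 + \left(3 - 1\right)\right)^{2} = \left(84 + 2\right)^{2} = 86^{2} = 7396$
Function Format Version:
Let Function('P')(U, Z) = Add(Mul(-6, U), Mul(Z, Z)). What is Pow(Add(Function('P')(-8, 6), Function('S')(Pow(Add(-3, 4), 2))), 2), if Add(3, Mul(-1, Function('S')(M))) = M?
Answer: 7396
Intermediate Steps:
Function('P')(U, Z) = Add(Pow(Z, 2), Mul(-6, U)) (Function('P')(U, Z) = Add(Mul(-6, U), Pow(Z, 2)) = Add(Pow(Z, 2), Mul(-6, U)))
Function('S')(M) = Add(3, Mul(-1, M))
Pow(Add(Function('P')(-8, 6), Function('S')(Pow(Add(-3, 4), 2))), 2) = Pow(Add(Add(Pow(6, 2), Mul(-6, -8)), Add(3, Mul(-1, Pow(Add(-3, 4), 2)))), 2) = Pow(Add(Add(36, 48), Add(3, Mul(-1, Pow(1, 2)))), 2) = Pow(Add(84, Add(3, Mul(-1, 1))), 2) = Pow(Add(84, Add(3, -1)), 2) = Pow(Add(84, 2), 2) = Pow(86, 2) = 7396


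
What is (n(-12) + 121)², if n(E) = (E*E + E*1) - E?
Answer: 70225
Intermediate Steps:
n(E) = E² (n(E) = (E² + E) - E = (E + E²) - E = E²)
(n(-12) + 121)² = ((-12)² + 121)² = (144 + 121)² = 265² = 70225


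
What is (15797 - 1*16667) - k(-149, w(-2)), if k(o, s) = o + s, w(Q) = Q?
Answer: -719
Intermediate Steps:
(15797 - 1*16667) - k(-149, w(-2)) = (15797 - 1*16667) - (-149 - 2) = (15797 - 16667) - 1*(-151) = -870 + 151 = -719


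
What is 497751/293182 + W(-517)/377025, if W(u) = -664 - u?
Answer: 62540491007/36845647850 ≈ 1.6974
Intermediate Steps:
497751/293182 + W(-517)/377025 = 497751/293182 + (-664 - 1*(-517))/377025 = 497751*(1/293182) + (-664 + 517)*(1/377025) = 497751/293182 - 147*1/377025 = 497751/293182 - 49/125675 = 62540491007/36845647850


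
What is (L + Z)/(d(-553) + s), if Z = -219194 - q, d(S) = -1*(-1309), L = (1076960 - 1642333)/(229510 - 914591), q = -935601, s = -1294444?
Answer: -32719825956/59060147929 ≈ -0.55401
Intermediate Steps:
L = 565373/685081 (L = -565373/(-685081) = -565373*(-1/685081) = 565373/685081 ≈ 0.82526)
d(S) = 1309
Z = 716407 (Z = -219194 - 1*(-935601) = -219194 + 935601 = 716407)
(L + Z)/(d(-553) + s) = (565373/685081 + 716407)/(1309 - 1294444) = (490797389340/685081)/(-1293135) = (490797389340/685081)*(-1/1293135) = -32719825956/59060147929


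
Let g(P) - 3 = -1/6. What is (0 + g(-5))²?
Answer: 289/36 ≈ 8.0278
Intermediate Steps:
g(P) = 17/6 (g(P) = 3 - 1/6 = 3 - 1*⅙ = 3 - ⅙ = 17/6)
(0 + g(-5))² = (0 + 17/6)² = (17/6)² = 289/36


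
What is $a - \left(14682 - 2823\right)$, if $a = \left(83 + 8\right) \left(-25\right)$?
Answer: $-14134$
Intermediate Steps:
$a = -2275$ ($a = 91 \left(-25\right) = -2275$)
$a - \left(14682 - 2823\right) = -2275 - \left(14682 - 2823\right) = -2275 - 11859 = -14134$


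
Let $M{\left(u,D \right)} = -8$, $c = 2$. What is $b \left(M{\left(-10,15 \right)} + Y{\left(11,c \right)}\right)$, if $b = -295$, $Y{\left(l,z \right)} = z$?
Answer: $1770$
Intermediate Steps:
$b \left(M{\left(-10,15 \right)} + Y{\left(11,c \right)}\right) = - 295 \left(-8 + 2\right) = \left(-295\right) \left(-6\right) = 1770$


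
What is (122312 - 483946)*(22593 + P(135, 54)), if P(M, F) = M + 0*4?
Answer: -8219217552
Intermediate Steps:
P(M, F) = M (P(M, F) = M + 0 = M)
(122312 - 483946)*(22593 + P(135, 54)) = (122312 - 483946)*(22593 + 135) = -361634*22728 = -8219217552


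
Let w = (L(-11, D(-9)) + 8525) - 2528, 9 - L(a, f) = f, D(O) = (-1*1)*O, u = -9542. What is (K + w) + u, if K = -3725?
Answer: -7270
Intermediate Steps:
D(O) = -O
L(a, f) = 9 - f
w = 5997 (w = ((9 - (-1)*(-9)) + 8525) - 2528 = ((9 - 1*9) + 8525) - 2528 = ((9 - 9) + 8525) - 2528 = (0 + 8525) - 2528 = 8525 - 2528 = 5997)
(K + w) + u = (-3725 + 5997) - 9542 = 2272 - 9542 = -7270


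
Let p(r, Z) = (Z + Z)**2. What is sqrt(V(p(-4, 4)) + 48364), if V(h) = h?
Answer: 2*sqrt(12107) ≈ 220.06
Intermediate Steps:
p(r, Z) = 4*Z**2 (p(r, Z) = (2*Z)**2 = 4*Z**2)
sqrt(V(p(-4, 4)) + 48364) = sqrt(4*4**2 + 48364) = sqrt(4*16 + 48364) = sqrt(64 + 48364) = sqrt(48428) = 2*sqrt(12107)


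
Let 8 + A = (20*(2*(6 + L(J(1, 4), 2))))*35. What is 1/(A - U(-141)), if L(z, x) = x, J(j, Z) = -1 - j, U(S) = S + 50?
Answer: 1/11283 ≈ 8.8629e-5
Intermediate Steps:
U(S) = 50 + S
A = 11192 (A = -8 + (20*(2*(6 + 2)))*35 = -8 + (20*(2*8))*35 = -8 + (20*16)*35 = -8 + 320*35 = -8 + 11200 = 11192)
1/(A - U(-141)) = 1/(11192 - (50 - 141)) = 1/(11192 - 1*(-91)) = 1/(11192 + 91) = 1/11283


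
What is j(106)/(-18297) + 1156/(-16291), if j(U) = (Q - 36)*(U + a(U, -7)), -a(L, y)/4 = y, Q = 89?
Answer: -136850014/298076427 ≈ -0.45911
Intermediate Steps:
a(L, y) = -4*y
j(U) = 1484 + 53*U (j(U) = (89 - 36)*(U - 4*(-7)) = 53*(U + 28) = 53*(28 + U) = 1484 + 53*U)
j(106)/(-18297) + 1156/(-16291) = (1484 + 53*106)/(-18297) + 1156/(-16291) = (1484 + 5618)*(-1/18297) + 1156*(-1/16291) = 7102*(-1/18297) - 1156/16291 = -7102/18297 - 1156/16291 = -136850014/298076427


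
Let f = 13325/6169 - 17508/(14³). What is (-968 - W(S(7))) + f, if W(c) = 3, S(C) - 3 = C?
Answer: -4127068677/4231934 ≈ -975.22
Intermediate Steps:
S(C) = 3 + C
f = -17860763/4231934 (f = 13325*(1/6169) - 17508/2744 = 13325/6169 - 17508*1/2744 = 13325/6169 - 4377/686 = -17860763/4231934 ≈ -4.2205)
(-968 - W(S(7))) + f = (-968 - 1*3) - 17860763/4231934 = (-968 - 3) - 17860763/4231934 = -971 - 17860763/4231934 = -4127068677/4231934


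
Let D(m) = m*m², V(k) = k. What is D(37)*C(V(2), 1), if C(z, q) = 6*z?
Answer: 607836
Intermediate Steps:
D(m) = m³
D(37)*C(V(2), 1) = 37³*(6*2) = 50653*12 = 607836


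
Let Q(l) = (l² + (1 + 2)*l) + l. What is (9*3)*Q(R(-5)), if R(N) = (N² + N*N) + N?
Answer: 59535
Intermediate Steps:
R(N) = N + 2*N² (R(N) = (N² + N²) + N = 2*N² + N = N + 2*N²)
Q(l) = l² + 4*l (Q(l) = (l² + 3*l) + l = l² + 4*l)
(9*3)*Q(R(-5)) = (9*3)*((-5*(1 + 2*(-5)))*(4 - 5*(1 + 2*(-5)))) = 27*((-5*(1 - 10))*(4 - 5*(1 - 10))) = 27*((-5*(-9))*(4 - 5*(-9))) = 27*(45*(4 + 45)) = 27*(45*49) = 27*2205 = 59535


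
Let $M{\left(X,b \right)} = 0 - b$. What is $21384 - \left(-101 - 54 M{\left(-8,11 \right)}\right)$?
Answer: $20891$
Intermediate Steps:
$M{\left(X,b \right)} = - b$
$21384 - \left(-101 - 54 M{\left(-8,11 \right)}\right) = 21384 - \left(-101 - 54 \left(\left(-1\right) 11\right)\right) = 21384 - \left(-101 - -594\right) = 21384 - \left(-101 + 594\right) = 21384 - 493 = 20891$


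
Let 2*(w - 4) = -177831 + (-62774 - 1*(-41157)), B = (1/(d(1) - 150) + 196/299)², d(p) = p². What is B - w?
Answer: 197924253950745/1984791601 ≈ 99720.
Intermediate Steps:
B = 835499025/1984791601 (B = (1/(1² - 150) + 196/299)² = (1/(1 - 150) + 196*(1/299))² = (1/(-149) + 196/299)² = (-1/149 + 196/299)² = (28905/44551)² = 835499025/1984791601 ≈ 0.42095)
w = -99720 (w = 4 + (-177831 + (-62774 - 1*(-41157)))/2 = 4 + (-177831 + (-62774 + 41157))/2 = 4 + (-177831 - 21617)/2 = 4 + (½)*(-199448) = 4 - 99724 = -99720)
B - w = 835499025/1984791601 - 1*(-99720) = 835499025/1984791601 + 99720 = 197924253950745/1984791601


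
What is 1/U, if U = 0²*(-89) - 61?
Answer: -1/61 ≈ -0.016393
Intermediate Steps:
U = -61 (U = 0*(-89) - 61 = 0 - 61 = -61)
1/U = 1/(-61) = -1/61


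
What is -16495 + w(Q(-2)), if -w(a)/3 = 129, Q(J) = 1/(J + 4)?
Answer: -16882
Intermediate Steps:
Q(J) = 1/(4 + J)
w(a) = -387 (w(a) = -3*129 = -387)
-16495 + w(Q(-2)) = -16495 - 387 = -16882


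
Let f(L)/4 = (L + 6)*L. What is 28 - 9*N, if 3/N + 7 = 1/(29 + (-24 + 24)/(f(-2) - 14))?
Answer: 6439/202 ≈ 31.876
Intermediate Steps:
f(L) = 4*L*(6 + L) (f(L) = 4*((L + 6)*L) = 4*((6 + L)*L) = 4*(L*(6 + L)) = 4*L*(6 + L))
N = -87/202 (N = 3/(-7 + 1/(29 + (-24 + 24)/(4*(-2)*(6 - 2) - 14))) = 3/(-7 + 1/(29 + 0/(4*(-2)*4 - 14))) = 3/(-7 + 1/(29 + 0/(-32 - 14))) = 3/(-7 + 1/(29 + 0/(-46))) = 3/(-7 + 1/(29 + 0*(-1/46))) = 3/(-7 + 1/(29 + 0)) = 3/(-7 + 1/29) = 3/(-202/29) = 3*(-29/202) = -87/202 ≈ -0.43069)
28 - 9*N = 28 - 9*(-87/202) = 28 + 783/202 = 6439/202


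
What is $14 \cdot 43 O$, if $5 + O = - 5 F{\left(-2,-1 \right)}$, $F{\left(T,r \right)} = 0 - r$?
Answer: $-6020$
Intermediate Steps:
$F{\left(T,r \right)} = - r$
$O = -10$ ($O = -5 - 5 \left(\left(-1\right) \left(-1\right)\right) = -5 - 5 = -10$)
$14 \cdot 43 O = 14 \cdot 43 \left(-10\right) = 602 \left(-10\right) = -6020$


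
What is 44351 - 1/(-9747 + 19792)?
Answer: 445505794/10045 ≈ 44351.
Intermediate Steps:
44351 - 1/(-9747 + 19792) = 44351 - 1/10045 = 445505794/10045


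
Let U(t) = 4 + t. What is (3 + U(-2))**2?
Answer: 25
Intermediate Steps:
(3 + U(-2))**2 = (3 + (4 - 2))**2 = (3 + 2)**2 = 5**2 = 25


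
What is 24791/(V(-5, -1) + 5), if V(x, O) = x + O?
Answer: -24791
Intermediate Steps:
V(x, O) = O + x
24791/(V(-5, -1) + 5) = 24791/((-1 - 5) + 5) = 24791/(-6 + 5) = 24791/(-1) = 24791*(-1) = -24791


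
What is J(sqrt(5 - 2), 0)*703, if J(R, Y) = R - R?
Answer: 0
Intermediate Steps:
J(R, Y) = 0
J(sqrt(5 - 2), 0)*703 = 0*703 = 0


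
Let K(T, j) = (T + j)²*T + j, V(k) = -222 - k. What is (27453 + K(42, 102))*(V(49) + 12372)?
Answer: 10872349167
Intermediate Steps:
K(T, j) = j + T*(T + j)² (K(T, j) = T*(T + j)² + j = j + T*(T + j)²)
(27453 + K(42, 102))*(V(49) + 12372) = (27453 + (102 + 42*(42 + 102)²))*((-222 - 1*49) + 12372) = (27453 + (102 + 42*144²))*((-222 - 49) + 12372) = (27453 + (102 + 42*20736))*(-271 + 12372) = (27453 + (102 + 870912))*12101 = (27453 + 871014)*12101 = 898467*12101 = 10872349167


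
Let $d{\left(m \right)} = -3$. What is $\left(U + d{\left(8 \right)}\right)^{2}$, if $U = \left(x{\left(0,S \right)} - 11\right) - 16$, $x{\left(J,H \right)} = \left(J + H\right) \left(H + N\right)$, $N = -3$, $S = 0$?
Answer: $900$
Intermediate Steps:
$x{\left(J,H \right)} = \left(-3 + H\right) \left(H + J\right)$ ($x{\left(J,H \right)} = \left(J + H\right) \left(H - 3\right) = \left(H + J\right) \left(-3 + H\right) = \left(-3 + H\right) \left(H + J\right)$)
$U = -27$ ($U = \left(\left(0^{2} - 0 - 0 + 0 \cdot 0\right) - 11\right) - 16 = \left(\left(0 + 0 + 0 + 0\right) - 11\right) - 16 = \left(0 - 11\right) - 16 = -11 - 16 = -27$)
$\left(U + d{\left(8 \right)}\right)^{2} = \left(-27 - 3\right)^{2} = \left(-30\right)^{2} = 900$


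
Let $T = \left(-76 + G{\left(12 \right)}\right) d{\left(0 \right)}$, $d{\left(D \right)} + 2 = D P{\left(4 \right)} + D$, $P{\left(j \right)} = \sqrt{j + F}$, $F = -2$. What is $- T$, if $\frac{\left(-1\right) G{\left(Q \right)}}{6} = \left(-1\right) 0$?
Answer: $-152$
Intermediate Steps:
$G{\left(Q \right)} = 0$ ($G{\left(Q \right)} = - 6 \left(\left(-1\right) 0\right) = \left(-6\right) 0 = 0$)
$P{\left(j \right)} = \sqrt{-2 + j}$ ($P{\left(j \right)} = \sqrt{j - 2} = \sqrt{-2 + j}$)
$d{\left(D \right)} = -2 + D + D \sqrt{2}$ ($d{\left(D \right)} = -2 + \left(D \sqrt{-2 + 4} + D\right) = -2 + \left(D \sqrt{2} + D\right) = -2 + \left(D + D \sqrt{2}\right) = -2 + D + D \sqrt{2}$)
$T = 152$ ($T = \left(-76 + 0\right) \left(-2 + 0 + 0 \sqrt{2}\right) = - 76 \left(-2 + 0 + 0\right) = \left(-76\right) \left(-2\right) = 152$)
$- T = \left(-1\right) 152 = -152$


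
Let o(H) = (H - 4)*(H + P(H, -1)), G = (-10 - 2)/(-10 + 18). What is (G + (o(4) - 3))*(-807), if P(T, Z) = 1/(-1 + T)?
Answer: 7263/2 ≈ 3631.5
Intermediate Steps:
G = -3/2 (G = -12/8 = -12*⅛ = -3/2 ≈ -1.5000)
o(H) = (-4 + H)*(H + 1/(-1 + H)) (o(H) = (H - 4)*(H + 1/(-1 + H)) = (-4 + H)*(H + 1/(-1 + H)))
(G + (o(4) - 3))*(-807) = (-3/2 + ((-4 + 4 + 4*(-1 + 4)*(-4 + 4))/(-1 + 4) - 3))*(-807) = (-3/2 + ((-4 + 4 + 4*3*0)/3 - 3))*(-807) = (-3/2 + ((-4 + 4 + 0)/3 - 3))*(-807) = (-3/2 + ((⅓)*0 - 3))*(-807) = (-3/2 + (0 - 3))*(-807) = (-3/2 - 3)*(-807) = -9/2*(-807) = 7263/2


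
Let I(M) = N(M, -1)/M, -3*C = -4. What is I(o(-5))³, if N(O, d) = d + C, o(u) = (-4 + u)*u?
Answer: 1/2460375 ≈ 4.0644e-7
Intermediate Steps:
C = 4/3 (C = -⅓*(-4) = 4/3 ≈ 1.3333)
o(u) = u*(-4 + u)
N(O, d) = 4/3 + d (N(O, d) = d + 4/3 = 4/3 + d)
I(M) = 1/(3*M) (I(M) = (4/3 - 1)/M = 1/(3*M))
I(o(-5))³ = (1/(3*((-5*(-4 - 5)))))³ = (1/(3*((-5*(-9)))))³ = ((⅓)/45)³ = ((⅓)*(1/45))³ = (1/135)³ = 1/2460375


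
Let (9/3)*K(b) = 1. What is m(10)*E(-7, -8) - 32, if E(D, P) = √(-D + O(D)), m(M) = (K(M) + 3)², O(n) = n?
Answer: -32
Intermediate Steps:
K(b) = ⅓ (K(b) = (⅓)*1 = ⅓)
m(M) = 100/9 (m(M) = (⅓ + 3)² = (10/3)² = 100/9)
E(D, P) = 0 (E(D, P) = √(-D + D) = √0 = 0)
m(10)*E(-7, -8) - 32 = (100/9)*0 - 32 = 0 - 32 = -32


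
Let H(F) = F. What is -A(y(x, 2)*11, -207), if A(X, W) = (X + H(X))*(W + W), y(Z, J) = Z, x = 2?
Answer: 18216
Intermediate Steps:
A(X, W) = 4*W*X (A(X, W) = (X + X)*(W + W) = (2*X)*(2*W) = 4*W*X)
-A(y(x, 2)*11, -207) = -4*(-207)*2*11 = -4*(-207)*22 = -1*(-18216) = 18216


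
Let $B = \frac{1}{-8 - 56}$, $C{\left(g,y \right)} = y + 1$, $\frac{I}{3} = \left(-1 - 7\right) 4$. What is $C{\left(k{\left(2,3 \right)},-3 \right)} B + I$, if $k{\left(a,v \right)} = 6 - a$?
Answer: $- \frac{3071}{32} \approx -95.969$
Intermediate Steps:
$I = -96$ ($I = 3 \left(-1 - 7\right) 4 = 3 \left(\left(-8\right) 4\right) = 3 \left(-32\right) = -96$)
$C{\left(g,y \right)} = 1 + y$
$B = - \frac{1}{64}$ ($B = \frac{1}{-8 - 56} = \frac{1}{-64} = - \frac{1}{64} \approx -0.015625$)
$C{\left(k{\left(2,3 \right)},-3 \right)} B + I = \left(1 - 3\right) \left(- \frac{1}{64}\right) - 96 = \left(-2\right) \left(- \frac{1}{64}\right) - 96 = \frac{1}{32} - 96 = - \frac{3071}{32}$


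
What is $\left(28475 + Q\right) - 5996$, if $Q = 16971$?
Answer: $39450$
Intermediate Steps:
$\left(28475 + Q\right) - 5996 = \left(28475 + 16971\right) - 5996 = 45446 - 5996 = 39450$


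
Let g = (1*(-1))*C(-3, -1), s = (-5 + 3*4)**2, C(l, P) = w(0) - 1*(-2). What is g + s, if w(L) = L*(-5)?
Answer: 47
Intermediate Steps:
w(L) = -5*L
C(l, P) = 2 (C(l, P) = -5*0 - 1*(-2) = 0 + 2 = 2)
s = 49 (s = (-5 + 12)**2 = 7**2 = 49)
g = -2 (g = (1*(-1))*2 = -1*2 = -2)
g + s = -2 + 49 = 47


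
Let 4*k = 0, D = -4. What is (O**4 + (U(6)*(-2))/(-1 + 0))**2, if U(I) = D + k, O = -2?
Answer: 64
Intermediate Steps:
k = 0 (k = (1/4)*0 = 0)
U(I) = -4 (U(I) = -4 + 0 = -4)
(O**4 + (U(6)*(-2))/(-1 + 0))**2 = ((-2)**4 + (-4*(-2))/(-1 + 0))**2 = (16 + 8/(-1))**2 = (16 + 8*(-1))**2 = (16 - 8)**2 = 8**2 = 64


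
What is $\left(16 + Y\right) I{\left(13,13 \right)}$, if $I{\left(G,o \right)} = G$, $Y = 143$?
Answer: $2067$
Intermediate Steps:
$\left(16 + Y\right) I{\left(13,13 \right)} = \left(16 + 143\right) 13 = 159 \cdot 13 = 2067$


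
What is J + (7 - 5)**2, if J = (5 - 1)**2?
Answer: 20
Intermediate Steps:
J = 16 (J = 4**2 = 16)
J + (7 - 5)**2 = 16 + (7 - 5)**2 = 16 + 2**2 = 16 + 4 = 20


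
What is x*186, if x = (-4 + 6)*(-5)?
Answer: -1860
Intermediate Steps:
x = -10 (x = 2*(-5) = -10)
x*186 = -10*186 = -1860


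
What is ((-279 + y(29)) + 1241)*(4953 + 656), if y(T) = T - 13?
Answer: 5485602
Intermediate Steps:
y(T) = -13 + T
((-279 + y(29)) + 1241)*(4953 + 656) = ((-279 + (-13 + 29)) + 1241)*(4953 + 656) = ((-279 + 16) + 1241)*5609 = (-263 + 1241)*5609 = 978*5609 = 5485602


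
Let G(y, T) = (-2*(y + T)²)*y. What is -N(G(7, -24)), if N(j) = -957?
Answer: 957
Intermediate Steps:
G(y, T) = -2*y*(T + y)² (G(y, T) = (-2*(T + y)²)*y = -2*y*(T + y)²)
-N(G(7, -24)) = -1*(-957) = 957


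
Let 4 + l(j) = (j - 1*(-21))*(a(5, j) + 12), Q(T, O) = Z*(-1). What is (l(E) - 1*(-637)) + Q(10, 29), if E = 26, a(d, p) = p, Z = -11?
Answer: 2430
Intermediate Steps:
Q(T, O) = 11 (Q(T, O) = -11*(-1) = 11)
l(j) = -4 + (12 + j)*(21 + j) (l(j) = -4 + (j - 1*(-21))*(j + 12) = -4 + (j + 21)*(12 + j) = -4 + (21 + j)*(12 + j) = -4 + (12 + j)*(21 + j))
(l(E) - 1*(-637)) + Q(10, 29) = ((248 + 26² + 33*26) - 1*(-637)) + 11 = ((248 + 676 + 858) + 637) + 11 = (1782 + 637) + 11 = 2419 + 11 = 2430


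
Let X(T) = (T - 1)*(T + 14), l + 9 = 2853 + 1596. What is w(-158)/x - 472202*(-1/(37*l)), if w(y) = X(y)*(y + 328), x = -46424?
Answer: -38594301497/476658420 ≈ -80.969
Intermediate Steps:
l = 4440 (l = -9 + (2853 + 1596) = -9 + 4449 = 4440)
X(T) = (-1 + T)*(14 + T)
w(y) = (328 + y)*(-14 + y**2 + 13*y) (w(y) = (-14 + y**2 + 13*y)*(y + 328) = (-14 + y**2 + 13*y)*(328 + y) = (328 + y)*(-14 + y**2 + 13*y))
w(-158)/x - 472202*(-1/(37*l)) = ((328 - 158)*(-14 + (-158)**2 + 13*(-158)))/(-46424) - 472202/(4440*(-37)) = (170*(-14 + 24964 - 2054))*(-1/46424) - 472202/(-164280) = (170*22896)*(-1/46424) - 472202*(-1/164280) = 3892320*(-1/46424) + 236101/82140 = -486540/5803 + 236101/82140 = -38594301497/476658420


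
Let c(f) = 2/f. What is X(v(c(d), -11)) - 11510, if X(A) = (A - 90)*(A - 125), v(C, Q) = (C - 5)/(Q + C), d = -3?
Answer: -446136/1225 ≈ -364.19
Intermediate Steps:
v(C, Q) = (-5 + C)/(C + Q)
X(A) = (-125 + A)*(-90 + A) (X(A) = (-90 + A)*(-125 + A) = (-125 + A)*(-90 + A))
X(v(c(d), -11)) - 11510 = (11250 + ((-5 + 2/(-3))/(2/(-3) - 11))**2 - 215*(-5 + 2/(-3))/(2/(-3) - 11)) - 11510 = (11250 + ((-5 + 2*(-1/3))/(2*(-1/3) - 11))**2 - 215*(-5 + 2*(-1/3))/(2*(-1/3) - 11)) - 11510 = (11250 + ((-5 - 2/3)/(-2/3 - 11))**2 - 215*(-5 - 2/3)/(-2/3 - 11)) - 11510 = (11250 + (-17/3/(-35/3))**2 - 215*(-17)/((-35/3)*3)) - 11510 = (11250 + (-3/35*(-17/3))**2 - (-129)*(-17)/(7*3)) - 11510 = (11250 + (17/35)**2 - 215*17/35) - 11510 = (11250 + 289/1225 - 731/7) - 11510 = 13653614/1225 - 11510 = -446136/1225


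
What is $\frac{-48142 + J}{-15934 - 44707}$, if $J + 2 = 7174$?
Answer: $\frac{40970}{60641} \approx 0.67562$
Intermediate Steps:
$J = 7172$ ($J = -2 + 7174 = 7172$)
$\frac{-48142 + J}{-15934 - 44707} = \frac{-48142 + 7172}{-15934 - 44707} = - \frac{40970}{-60641} = \left(-40970\right) \left(- \frac{1}{60641}\right) = \frac{40970}{60641}$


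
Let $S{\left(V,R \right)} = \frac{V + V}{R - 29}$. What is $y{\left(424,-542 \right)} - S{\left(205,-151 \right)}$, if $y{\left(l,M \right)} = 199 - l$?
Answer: $- \frac{4009}{18} \approx -222.72$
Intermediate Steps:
$S{\left(V,R \right)} = \frac{2 V}{-29 + R}$
$y{\left(424,-542 \right)} - S{\left(205,-151 \right)} = \left(199 - 424\right) - 2 \cdot 205 \frac{1}{-29 - 151} = \left(199 - 424\right) - 2 \cdot 205 \frac{1}{-180} = -225 - 2 \cdot 205 \left(- \frac{1}{180}\right) = -225 - - \frac{41}{18} = -225 + \frac{41}{18} = - \frac{4009}{18}$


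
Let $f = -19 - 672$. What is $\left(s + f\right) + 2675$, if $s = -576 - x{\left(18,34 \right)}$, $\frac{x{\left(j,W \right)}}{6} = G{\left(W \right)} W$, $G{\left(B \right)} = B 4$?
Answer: $-26336$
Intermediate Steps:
$G{\left(B \right)} = 4 B$
$x{\left(j,W \right)} = 24 W^{2}$ ($x{\left(j,W \right)} = 6 \cdot 4 W W = 6 \cdot 4 W^{2} = 24 W^{2}$)
$f = -691$ ($f = -19 - 672 = -691$)
$s = -28320$ ($s = -576 - 24 \cdot 34^{2} = -576 - 24 \cdot 1156 = -576 - 27744 = -28320$)
$\left(s + f\right) + 2675 = \left(-28320 - 691\right) + 2675 = -29011 + 2675 = -26336$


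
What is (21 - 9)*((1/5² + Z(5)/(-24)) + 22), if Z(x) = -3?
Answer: 13299/50 ≈ 265.98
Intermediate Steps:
(21 - 9)*((1/5² + Z(5)/(-24)) + 22) = (21 - 9)*((1/5² - 3/(-24)) + 22) = 12*((1/25 - 3*(-1/24)) + 22) = 12*((1*(1/25) + ⅛) + 22) = 12*((1/25 + ⅛) + 22) = 12*(33/200 + 22) = 12*(4433/200) = 13299/50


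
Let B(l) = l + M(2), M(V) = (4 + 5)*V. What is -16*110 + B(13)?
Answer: -1729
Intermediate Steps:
M(V) = 9*V
B(l) = 18 + l (B(l) = l + 9*2 = l + 18 = 18 + l)
-16*110 + B(13) = -16*110 + (18 + 13) = -1760 + 31 = -1729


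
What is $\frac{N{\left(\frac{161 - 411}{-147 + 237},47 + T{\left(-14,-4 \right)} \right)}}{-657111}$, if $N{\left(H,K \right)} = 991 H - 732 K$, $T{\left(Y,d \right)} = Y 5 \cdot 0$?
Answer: $\frac{47773}{844857} \approx 0.056546$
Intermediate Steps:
$T{\left(Y,d \right)} = 0$ ($T{\left(Y,d \right)} = 5 Y 0 = 0$)
$N{\left(H,K \right)} = - 732 K + 991 H$
$\frac{N{\left(\frac{161 - 411}{-147 + 237},47 + T{\left(-14,-4 \right)} \right)}}{-657111} = \frac{- 732 \left(47 + 0\right) + 991 \frac{161 - 411}{-147 + 237}}{-657111} = \left(\left(-732\right) 47 + 991 \left(- \frac{250}{90}\right)\right) \left(- \frac{1}{657111}\right) = \left(-34404 + 991 \left(\left(-250\right) \frac{1}{90}\right)\right) \left(- \frac{1}{657111}\right) = \left(-34404 + 991 \left(- \frac{25}{9}\right)\right) \left(- \frac{1}{657111}\right) = \left(-34404 - \frac{24775}{9}\right) \left(- \frac{1}{657111}\right) = \left(- \frac{334411}{9}\right) \left(- \frac{1}{657111}\right) = \frac{47773}{844857}$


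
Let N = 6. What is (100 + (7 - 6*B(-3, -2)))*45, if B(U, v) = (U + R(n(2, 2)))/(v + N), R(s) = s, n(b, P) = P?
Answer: 9765/2 ≈ 4882.5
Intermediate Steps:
B(U, v) = (2 + U)/(6 + v) (B(U, v) = (U + 2)/(v + 6) = (2 + U)/(6 + v))
(100 + (7 - 6*B(-3, -2)))*45 = (100 + (7 - 6*(2 - 3)/(6 - 2)))*45 = (100 + (7 - 6*(-1)/4))*45 = (100 + (7 - 3*(-1)/2))*45 = (100 + (7 - 6*(-¼)))*45 = (100 + (7 + 3/2))*45 = (100 + 17/2)*45 = (217/2)*45 = 9765/2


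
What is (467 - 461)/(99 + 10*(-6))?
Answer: 2/13 ≈ 0.15385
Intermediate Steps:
(467 - 461)/(99 + 10*(-6)) = 6/(99 - 60) = 6/39 = 6*(1/39) = 2/13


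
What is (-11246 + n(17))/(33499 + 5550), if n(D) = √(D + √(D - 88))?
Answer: -11246/39049 + √(17 + I*√71)/39049 ≈ -0.28789 + 2.544e-5*I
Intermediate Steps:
n(D) = √(D + √(-88 + D))
(-11246 + n(17))/(33499 + 5550) = (-11246 + √(17 + √(-88 + 17)))/(33499 + 5550) = (-11246 + √(17 + √(-71)))/39049 = (-11246 + √(17 + I*√71))*(1/39049) = -11246/39049 + √(17 + I*√71)/39049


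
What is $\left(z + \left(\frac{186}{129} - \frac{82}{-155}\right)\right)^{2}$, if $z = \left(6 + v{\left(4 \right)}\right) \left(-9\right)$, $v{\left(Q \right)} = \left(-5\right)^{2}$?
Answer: $\frac{3409189267201}{44422225} \approx 76745.0$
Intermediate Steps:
$v{\left(Q \right)} = 25$
$z = -279$ ($z = \left(6 + 25\right) \left(-9\right) = 31 \left(-9\right) = -279$)
$\left(z + \left(\frac{186}{129} - \frac{82}{-155}\right)\right)^{2} = \left(-279 + \left(\frac{186}{129} - \frac{82}{-155}\right)\right)^{2} = \left(-279 + \left(186 \cdot \frac{1}{129} - - \frac{82}{155}\right)\right)^{2} = \left(-279 + \left(\frac{62}{43} + \frac{82}{155}\right)\right)^{2} = \left(-279 + \frac{13136}{6665}\right)^{2} = \left(- \frac{1846399}{6665}\right)^{2} = \frac{3409189267201}{44422225}$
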